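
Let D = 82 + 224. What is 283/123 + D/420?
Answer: 26083/8610 ≈ 3.0294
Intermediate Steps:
D = 306
283/123 + D/420 = 283/123 + 306/420 = 283*(1/123) + 306*(1/420) = 283/123 + 51/70 = 26083/8610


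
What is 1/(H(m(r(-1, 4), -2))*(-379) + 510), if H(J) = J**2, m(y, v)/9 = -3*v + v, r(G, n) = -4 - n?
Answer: -1/490674 ≈ -2.0380e-6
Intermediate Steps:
m(y, v) = -18*v (m(y, v) = 9*(-3*v + v) = 9*(-2*v) = -18*v)
1/(H(m(r(-1, 4), -2))*(-379) + 510) = 1/((-18*(-2))**2*(-379) + 510) = 1/(36**2*(-379) + 510) = 1/(1296*(-379) + 510) = 1/(-491184 + 510) = 1/(-490674) = -1/490674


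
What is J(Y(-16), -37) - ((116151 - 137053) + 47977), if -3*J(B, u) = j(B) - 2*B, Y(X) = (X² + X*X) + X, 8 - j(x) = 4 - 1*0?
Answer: -80237/3 ≈ -26746.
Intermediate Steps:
j(x) = 4 (j(x) = 8 - (4 - 1*0) = 8 - (4 + 0) = 8 - 1*4 = 8 - 4 = 4)
Y(X) = X + 2*X² (Y(X) = (X² + X²) + X = 2*X² + X = X + 2*X²)
J(B, u) = -4/3 + 2*B/3 (J(B, u) = -(4 - 2*B)/3 = -4/3 + 2*B/3)
J(Y(-16), -37) - ((116151 - 137053) + 47977) = (-4/3 + 2*(-16*(1 + 2*(-16)))/3) - ((116151 - 137053) + 47977) = (-4/3 + 2*(-16*(1 - 32))/3) - (-20902 + 47977) = (-4/3 + 2*(-16*(-31))/3) - 1*27075 = (-4/3 + (⅔)*496) - 27075 = (-4/3 + 992/3) - 27075 = 988/3 - 27075 = -80237/3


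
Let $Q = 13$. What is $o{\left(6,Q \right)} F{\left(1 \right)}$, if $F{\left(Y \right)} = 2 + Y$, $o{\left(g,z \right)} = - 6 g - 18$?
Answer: $-162$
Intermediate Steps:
$o{\left(g,z \right)} = -18 - 6 g$
$o{\left(6,Q \right)} F{\left(1 \right)} = \left(-18 - 36\right) \left(2 + 1\right) = \left(-18 - 36\right) 3 = \left(-54\right) 3 = -162$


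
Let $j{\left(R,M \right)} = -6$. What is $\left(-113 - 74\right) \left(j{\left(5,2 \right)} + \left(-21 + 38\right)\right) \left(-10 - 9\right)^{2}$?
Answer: $-742577$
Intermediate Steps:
$\left(-113 - 74\right) \left(j{\left(5,2 \right)} + \left(-21 + 38\right)\right) \left(-10 - 9\right)^{2} = \left(-113 - 74\right) \left(-6 + \left(-21 + 38\right)\right) \left(-10 - 9\right)^{2} = - 187 \left(-6 + 17\right) \left(-19\right)^{2} = \left(-187\right) 11 \cdot 361 = \left(-2057\right) 361 = -742577$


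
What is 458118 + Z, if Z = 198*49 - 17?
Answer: 467803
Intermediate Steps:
Z = 9685 (Z = 9702 - 17 = 9685)
458118 + Z = 458118 + 9685 = 467803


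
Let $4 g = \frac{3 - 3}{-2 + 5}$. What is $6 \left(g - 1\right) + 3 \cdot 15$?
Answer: $39$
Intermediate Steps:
$g = 0$ ($g = \frac{\left(3 - 3\right) \frac{1}{-2 + 5}}{4} = \frac{0 \cdot \frac{1}{3}}{4} = \frac{1}{4} \cdot 0 = 0$)
$6 \left(g - 1\right) + 3 \cdot 15 = 6 \left(0 - 1\right) + 3 \cdot 15 = 6 \left(-1\right) + 45 = -6 + 45 = 39$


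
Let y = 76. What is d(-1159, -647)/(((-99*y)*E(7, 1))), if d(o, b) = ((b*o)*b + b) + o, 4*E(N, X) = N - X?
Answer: 485169637/11286 ≈ 42989.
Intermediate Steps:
E(N, X) = -X/4 + N/4 (E(N, X) = (N - X)/4 = -X/4 + N/4)
d(o, b) = b + o + o*b² (d(o, b) = (o*b² + b) + o = (b + o*b²) + o = b + o + o*b²)
d(-1159, -647)/(((-99*y)*E(7, 1))) = (-647 - 1159 - 1159*(-647)²)/(((-99*76)*(-¼*1 + (¼)*7))) = (-647 - 1159 - 1159*418609)/((-7524*(-¼ + 7/4))) = (-647 - 1159 - 485167831)/((-7524*3/2)) = -485169637/(-11286) = -485169637*(-1/11286) = 485169637/11286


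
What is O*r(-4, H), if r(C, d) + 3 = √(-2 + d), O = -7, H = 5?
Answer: 21 - 7*√3 ≈ 8.8756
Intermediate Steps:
r(C, d) = -3 + √(-2 + d)
O*r(-4, H) = -7*(-3 + √(-2 + 5)) = -7*(-3 + √3) = 21 - 7*√3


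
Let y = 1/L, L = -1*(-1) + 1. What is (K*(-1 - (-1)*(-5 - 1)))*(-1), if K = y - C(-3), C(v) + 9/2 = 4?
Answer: 7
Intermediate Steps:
C(v) = -½ (C(v) = -9/2 + 4 = -½)
L = 2 (L = 1 + 1 = 2)
y = ½ (y = 1/2 = ½ ≈ 0.50000)
K = 1 (K = ½ - 1*(-½) = ½ + ½ = 1)
(K*(-1 - (-1)*(-5 - 1)))*(-1) = (1*(-1 - (-1)*(-5 - 1)))*(-1) = (1*(-1 - (-1)*(-6)))*(-1) = (1*(-1 - 1*6))*(-1) = (1*(-1 - 6))*(-1) = (1*(-7))*(-1) = -7*(-1) = 7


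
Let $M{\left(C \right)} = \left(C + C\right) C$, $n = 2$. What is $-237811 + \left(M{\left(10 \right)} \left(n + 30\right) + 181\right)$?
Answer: $-231230$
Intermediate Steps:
$M{\left(C \right)} = 2 C^{2}$ ($M{\left(C \right)} = 2 C C = 2 C^{2}$)
$-237811 + \left(M{\left(10 \right)} \left(n + 30\right) + 181\right) = -237811 + \left(2 \cdot 10^{2} \left(2 + 30\right) + 181\right) = -237811 + \left(2 \cdot 100 \cdot 32 + 181\right) = -237811 + \left(200 \cdot 32 + 181\right) = -237811 + \left(6400 + 181\right) = -237811 + 6581 = -231230$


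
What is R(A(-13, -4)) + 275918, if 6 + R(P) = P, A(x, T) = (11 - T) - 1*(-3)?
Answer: 275930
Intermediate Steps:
A(x, T) = 14 - T (A(x, T) = (11 - T) + 3 = 14 - T)
R(P) = -6 + P
R(A(-13, -4)) + 275918 = (-6 + (14 - 1*(-4))) + 275918 = (-6 + (14 + 4)) + 275918 = (-6 + 18) + 275918 = 12 + 275918 = 275930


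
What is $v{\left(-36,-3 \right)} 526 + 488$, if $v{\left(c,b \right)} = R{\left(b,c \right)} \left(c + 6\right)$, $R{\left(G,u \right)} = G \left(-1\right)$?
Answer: $-46852$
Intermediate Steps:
$R{\left(G,u \right)} = - G$
$v{\left(c,b \right)} = - b \left(6 + c\right)$ ($v{\left(c,b \right)} = - b \left(c + 6\right) = - b \left(6 + c\right)$)
$v{\left(-36,-3 \right)} 526 + 488 = \left(-1\right) \left(-3\right) \left(6 - 36\right) 526 + 488 = \left(-1\right) \left(-3\right) \left(-30\right) 526 + 488 = \left(-90\right) 526 + 488 = -47340 + 488 = -46852$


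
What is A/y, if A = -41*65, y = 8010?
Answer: -533/1602 ≈ -0.33271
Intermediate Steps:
A = -2665
A/y = -2665/8010 = -2665*1/8010 = -533/1602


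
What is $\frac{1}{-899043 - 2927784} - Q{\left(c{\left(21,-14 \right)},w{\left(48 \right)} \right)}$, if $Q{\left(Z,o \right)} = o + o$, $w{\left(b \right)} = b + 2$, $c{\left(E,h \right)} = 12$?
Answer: $- \frac{382682701}{3826827} \approx -100.0$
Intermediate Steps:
$w{\left(b \right)} = 2 + b$
$Q{\left(Z,o \right)} = 2 o$
$\frac{1}{-899043 - 2927784} - Q{\left(c{\left(21,-14 \right)},w{\left(48 \right)} \right)} = \frac{1}{-899043 - 2927784} - 2 \left(2 + 48\right) = \frac{1}{-3826827} - 2 \cdot 50 = - \frac{1}{3826827} - 100 = - \frac{382682701}{3826827}$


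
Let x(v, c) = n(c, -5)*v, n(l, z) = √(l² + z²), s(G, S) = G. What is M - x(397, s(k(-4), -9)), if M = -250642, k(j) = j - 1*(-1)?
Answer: -250642 - 397*√34 ≈ -2.5296e+5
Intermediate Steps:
k(j) = 1 + j (k(j) = j + 1 = 1 + j)
x(v, c) = v*√(25 + c²) (x(v, c) = √(c² + (-5)²)*v = √(c² + 25)*v = √(25 + c²)*v = v*√(25 + c²))
M - x(397, s(k(-4), -9)) = -250642 - 397*√(25 + (1 - 4)²) = -250642 - 397*√(25 + (-3)²) = -250642 - 397*√(25 + 9) = -250642 - 397*√34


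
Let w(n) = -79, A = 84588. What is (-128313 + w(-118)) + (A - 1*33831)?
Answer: -77635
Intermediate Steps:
(-128313 + w(-118)) + (A - 1*33831) = (-128313 - 79) + (84588 - 1*33831) = -128392 + (84588 - 33831) = -128392 + 50757 = -77635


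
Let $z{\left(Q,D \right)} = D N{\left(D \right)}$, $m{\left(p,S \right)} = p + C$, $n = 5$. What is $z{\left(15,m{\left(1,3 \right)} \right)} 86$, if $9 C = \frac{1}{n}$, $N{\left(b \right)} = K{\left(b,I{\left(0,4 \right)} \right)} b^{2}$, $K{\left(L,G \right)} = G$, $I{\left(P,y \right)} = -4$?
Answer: $- \frac{33483584}{91125} \approx -367.45$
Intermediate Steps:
$N{\left(b \right)} = - 4 b^{2}$
$C = \frac{1}{45}$ ($C = \frac{1}{9 \cdot 5} = \frac{1}{9} \cdot \frac{1}{5} = \frac{1}{45} \approx 0.022222$)
$m{\left(p,S \right)} = \frac{1}{45} + p$ ($m{\left(p,S \right)} = p + \frac{1}{45} = \frac{1}{45} + p$)
$z{\left(Q,D \right)} = - 4 D^{3}$ ($z{\left(Q,D \right)} = D \left(- 4 D^{2}\right) = - 4 D^{3}$)
$z{\left(15,m{\left(1,3 \right)} \right)} 86 = - 4 \left(\frac{1}{45} + 1\right)^{3} \cdot 86 = - 4 \left(\frac{46}{45}\right)^{3} \cdot 86 = \left(-4\right) \frac{97336}{91125} \cdot 86 = \left(- \frac{389344}{91125}\right) 86 = - \frac{33483584}{91125}$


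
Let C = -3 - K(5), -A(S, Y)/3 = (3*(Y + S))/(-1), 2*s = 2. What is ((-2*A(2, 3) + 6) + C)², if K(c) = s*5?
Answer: 8464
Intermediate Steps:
s = 1 (s = (½)*2 = 1)
K(c) = 5 (K(c) = 1*5 = 5)
A(S, Y) = 9*S + 9*Y (A(S, Y) = -3*3*(Y + S)/(-1) = -3*3*(S + Y)*(-1) = -3*(3*S + 3*Y)*(-1) = -3*(-3*S - 3*Y) = 9*S + 9*Y)
C = -8 (C = -3 - 1*5 = -3 - 5 = -8)
((-2*A(2, 3) + 6) + C)² = ((-2*(9*2 + 9*3) + 6) - 8)² = ((-2*(18 + 27) + 6) - 8)² = ((-2*45 + 6) - 8)² = ((-90 + 6) - 8)² = (-84 - 8)² = (-92)² = 8464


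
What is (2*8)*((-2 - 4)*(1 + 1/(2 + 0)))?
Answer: -144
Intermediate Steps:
(2*8)*((-2 - 4)*(1 + 1/(2 + 0))) = 16*(-6*(1 + 1/2)) = 16*(-6*(1 + ½)) = 16*(-6*3/2) = 16*(-9) = -144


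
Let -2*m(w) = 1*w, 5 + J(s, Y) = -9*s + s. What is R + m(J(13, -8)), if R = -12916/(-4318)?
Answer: 248247/4318 ≈ 57.491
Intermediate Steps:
J(s, Y) = -5 - 8*s (J(s, Y) = -5 + (-9*s + s) = -5 - 8*s)
m(w) = -w/2
R = 6458/2159 (R = -12916*(-1/4318) = 6458/2159 ≈ 2.9912)
R + m(J(13, -8)) = 6458/2159 - (-5 - 8*13)/2 = 6458/2159 - (-5 - 104)/2 = 6458/2159 - ½*(-109) = 6458/2159 + 109/2 = 248247/4318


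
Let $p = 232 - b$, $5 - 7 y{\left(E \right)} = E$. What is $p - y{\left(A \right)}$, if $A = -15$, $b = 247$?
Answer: $- \frac{125}{7} \approx -17.857$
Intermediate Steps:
$y{\left(E \right)} = \frac{5}{7} - \frac{E}{7}$
$p = -15$ ($p = 232 - 247 = -15$)
$p - y{\left(A \right)} = -15 - \left(\frac{5}{7} - - \frac{15}{7}\right) = -15 - \left(\frac{5}{7} + \frac{15}{7}\right) = -15 - \frac{20}{7} = - \frac{125}{7}$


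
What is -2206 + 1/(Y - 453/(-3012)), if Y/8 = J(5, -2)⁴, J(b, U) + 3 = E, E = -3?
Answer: -22963627334/10409623 ≈ -2206.0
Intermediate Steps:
J(b, U) = -6 (J(b, U) = -3 - 3 = -6)
Y = 10368 (Y = 8*(-6)⁴ = 8*1296 = 10368)
-2206 + 1/(Y - 453/(-3012)) = -2206 + 1/(10368 - 453/(-3012)) = -2206 + 1/(10368 - 453*(-1/3012)) = -2206 + 1/(10368 + 151/1004) = -2206 + 1/(10409623/1004) = -2206 + 1004/10409623 = -22963627334/10409623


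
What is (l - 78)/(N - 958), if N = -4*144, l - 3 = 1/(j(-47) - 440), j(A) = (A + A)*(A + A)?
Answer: 629699/12879464 ≈ 0.048892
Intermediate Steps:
j(A) = 4*A**2 (j(A) = (2*A)*(2*A) = 4*A**2)
l = 25189/8396 (l = 3 + 1/(4*(-47)**2 - 440) = 3 + 1/(4*2209 - 440) = 3 + 1/(8836 - 440) = 3 + 1/8396 = 25189/8396 ≈ 3.0001)
N = -576
(l - 78)/(N - 958) = (25189/8396 - 78)/(-576 - 958) = -629699/8396/(-1534) = -629699/8396*(-1/1534) = 629699/12879464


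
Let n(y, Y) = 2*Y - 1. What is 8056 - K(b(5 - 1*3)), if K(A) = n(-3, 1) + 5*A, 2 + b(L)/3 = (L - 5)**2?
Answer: 7950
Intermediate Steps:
n(y, Y) = -1 + 2*Y
b(L) = -6 + 3*(-5 + L)**2 (b(L) = -6 + 3*(L - 5)**2 = -6 + 3*(-5 + L)**2)
K(A) = 1 + 5*A (K(A) = (-1 + 2*1) + 5*A = (-1 + 2) + 5*A = 1 + 5*A)
8056 - K(b(5 - 1*3)) = 8056 - (1 + 5*(-6 + 3*(-5 + (5 - 1*3))**2)) = 8056 - (1 + 5*(-6 + 3*(-5 + (5 - 3))**2)) = 8056 - (1 + 5*(-6 + 3*(-5 + 2)**2)) = 8056 - (1 + 5*(-6 + 3*(-3)**2)) = 8056 - (1 + 5*(-6 + 3*9)) = 8056 - (1 + 5*(-6 + 27)) = 8056 - (1 + 5*21) = 8056 - (1 + 105) = 8056 - 1*106 = 8056 - 106 = 7950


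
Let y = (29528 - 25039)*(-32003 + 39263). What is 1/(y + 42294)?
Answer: 1/32632434 ≈ 3.0644e-8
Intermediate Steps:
y = 32590140 (y = 4489*7260 = 32590140)
1/(y + 42294) = 1/(32590140 + 42294) = 1/32632434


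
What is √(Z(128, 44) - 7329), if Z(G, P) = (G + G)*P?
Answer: √3935 ≈ 62.730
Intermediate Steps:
Z(G, P) = 2*G*P (Z(G, P) = (2*G)*P = 2*G*P)
√(Z(128, 44) - 7329) = √(2*128*44 - 7329) = √(11264 - 7329) = √3935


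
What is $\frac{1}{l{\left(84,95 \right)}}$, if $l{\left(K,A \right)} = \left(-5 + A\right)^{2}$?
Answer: $\frac{1}{8100} \approx 0.00012346$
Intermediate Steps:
$\frac{1}{l{\left(84,95 \right)}} = \frac{1}{\left(-5 + 95\right)^{2}} = \frac{1}{90^{2}} = \frac{1}{8100}$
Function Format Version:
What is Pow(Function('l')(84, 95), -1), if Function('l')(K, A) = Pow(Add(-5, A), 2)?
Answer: Rational(1, 8100) ≈ 0.00012346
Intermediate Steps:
Pow(Function('l')(84, 95), -1) = Pow(Pow(Add(-5, 95), 2), -1) = Pow(Pow(90, 2), -1) = Pow(8100, -1) = Rational(1, 8100)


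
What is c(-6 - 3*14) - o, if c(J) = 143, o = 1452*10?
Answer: -14377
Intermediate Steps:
o = 14520
c(-6 - 3*14) - o = 143 - 1*14520 = 143 - 14520 = -14377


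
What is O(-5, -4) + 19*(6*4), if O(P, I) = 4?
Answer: 460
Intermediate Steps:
O(-5, -4) + 19*(6*4) = 4 + 19*(6*4) = 4 + 19*24 = 4 + 456 = 460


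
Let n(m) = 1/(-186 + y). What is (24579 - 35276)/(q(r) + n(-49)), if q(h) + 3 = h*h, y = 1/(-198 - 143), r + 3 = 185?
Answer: -678478619/2100765326 ≈ -0.32297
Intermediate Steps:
r = 182 (r = -3 + 185 = 182)
y = -1/341 (y = 1/(-341) = -1/341 ≈ -0.0029326)
n(m) = -341/63427 (n(m) = 1/(-186 - 1/341) = 1/(-63427/341) = -341/63427)
q(h) = -3 + h² (q(h) = -3 + h*h = -3 + h²)
(24579 - 35276)/(q(r) + n(-49)) = (24579 - 35276)/((-3 + 182²) - 341/63427) = -10697/((-3 + 33124) - 341/63427) = -10697/(33121 - 341/63427) = -10697/2100765326/63427 = -10697*63427/2100765326 = -678478619/2100765326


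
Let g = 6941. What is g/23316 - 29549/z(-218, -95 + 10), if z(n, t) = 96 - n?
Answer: -343392505/3660612 ≈ -93.807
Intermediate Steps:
g/23316 - 29549/z(-218, -95 + 10) = 6941/23316 - 29549/(96 - 1*(-218)) = 6941*(1/23316) - 29549/(96 + 218) = 6941/23316 - 29549/314 = -343392505/3660612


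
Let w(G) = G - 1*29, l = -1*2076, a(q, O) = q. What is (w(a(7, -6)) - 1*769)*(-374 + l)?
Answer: 1937950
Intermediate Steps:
l = -2076
w(G) = -29 + G (w(G) = G - 29 = -29 + G)
(w(a(7, -6)) - 1*769)*(-374 + l) = ((-29 + 7) - 1*769)*(-374 - 2076) = (-22 - 769)*(-2450) = -791*(-2450) = 1937950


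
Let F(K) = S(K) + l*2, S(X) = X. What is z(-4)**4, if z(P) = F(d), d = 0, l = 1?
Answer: 16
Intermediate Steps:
F(K) = 2 + K (F(K) = K + 1*2 = K + 2 = 2 + K)
z(P) = 2 (z(P) = 2 + 0 = 2)
z(-4)**4 = 2**4 = 16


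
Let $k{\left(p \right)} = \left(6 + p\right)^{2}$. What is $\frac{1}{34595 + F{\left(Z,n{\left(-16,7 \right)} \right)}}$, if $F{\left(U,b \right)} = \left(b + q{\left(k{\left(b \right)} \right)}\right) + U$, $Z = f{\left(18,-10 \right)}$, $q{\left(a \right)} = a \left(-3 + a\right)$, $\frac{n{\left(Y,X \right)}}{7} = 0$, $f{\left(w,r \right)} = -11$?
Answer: $\frac{1}{35772} \approx 2.7955 \cdot 10^{-5}$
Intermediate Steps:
$n{\left(Y,X \right)} = 0$ ($n{\left(Y,X \right)} = 7 \cdot 0 = 0$)
$Z = -11$
$F{\left(U,b \right)} = U + b + \left(6 + b\right)^{2} \left(-3 + \left(6 + b\right)^{2}\right)$ ($F{\left(U,b \right)} = \left(b + \left(6 + b\right)^{2} \left(-3 + \left(6 + b\right)^{2}\right)\right) + U = U + b + \left(6 + b\right)^{2} \left(-3 + \left(6 + b\right)^{2}\right)$)
$\frac{1}{34595 + F{\left(Z,n{\left(-16,7 \right)} \right)}} = \frac{1}{34595 + \left(-11 + 0 + \left(6 + 0\right)^{2} \left(-3 + \left(6 + 0\right)^{2}\right)\right)} = \frac{1}{34595 + \left(-11 + 0 + 6^{2} \left(-3 + 6^{2}\right)\right)} = \frac{1}{34595 + \left(-11 + 0 + 36 \left(-3 + 36\right)\right)} = \frac{1}{34595 + \left(-11 + 0 + 36 \cdot 33\right)} = \frac{1}{34595 + \left(-11 + 0 + 1188\right)} = \frac{1}{34595 + 1177} = \frac{1}{35772}$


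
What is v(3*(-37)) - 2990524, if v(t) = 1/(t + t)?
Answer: -663896329/222 ≈ -2.9905e+6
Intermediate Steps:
v(t) = 1/(2*t)
v(3*(-37)) - 2990524 = 1/(2*((3*(-37)))) - 2990524 = (½)/(-111) - 2990524 = (½)*(-1/111) - 2990524 = -1/222 - 2990524 = -663896329/222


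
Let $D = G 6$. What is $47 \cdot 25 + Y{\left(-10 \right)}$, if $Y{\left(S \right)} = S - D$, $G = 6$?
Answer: $1129$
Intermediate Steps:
$D = 36$ ($D = 6 \cdot 6 = 36$)
$Y{\left(S \right)} = -36 + S$ ($Y{\left(S \right)} = S - 36 = -36 + S$)
$47 \cdot 25 + Y{\left(-10 \right)} = 47 \cdot 25 - 46 = 1175 - 46 = 1129$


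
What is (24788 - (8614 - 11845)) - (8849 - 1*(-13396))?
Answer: 5774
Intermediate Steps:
(24788 - (8614 - 11845)) - (8849 - 1*(-13396)) = (24788 - 1*(-3231)) - (8849 + 13396) = (24788 + 3231) - 1*22245 = 28019 - 22245 = 5774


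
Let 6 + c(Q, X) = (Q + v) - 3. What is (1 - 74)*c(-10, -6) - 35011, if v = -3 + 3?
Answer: -33624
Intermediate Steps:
v = 0
c(Q, X) = -9 + Q (c(Q, X) = -6 + ((Q + 0) - 3) = -6 + (Q - 3) = -6 + (-3 + Q) = -9 + Q)
(1 - 74)*c(-10, -6) - 35011 = (1 - 74)*(-9 - 10) - 35011 = -73*(-19) - 35011 = 1387 - 35011 = -33624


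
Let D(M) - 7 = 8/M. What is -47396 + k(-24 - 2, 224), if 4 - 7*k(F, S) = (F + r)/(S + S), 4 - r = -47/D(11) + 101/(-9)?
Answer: -14212940671/299880 ≈ -47395.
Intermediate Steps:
D(M) = 7 + 8/M
r = 16298/765 (r = 4 - (-47/(7 + 8/11) + 101/(-9)) = 4 - (-47/(7 + 8*(1/11)) + 101*(-⅑)) = 4 - (-47/(7 + 8/11) - 101/9) = 4 - (-47/85/11 - 101/9) = 4 - (-47*11/85 - 101/9) = 4 - (-517/85 - 101/9) = 4 - 1*(-13238/765) = 4 + 13238/765 = 16298/765 ≈ 21.305)
k(F, S) = 4/7 - (16298/765 + F)/(14*S) (k(F, S) = 4/7 - (F + 16298/765)/(7*(S + S)) = 4/7 - (16298/765 + F)/(7*(2*S)) = 4/7 - (16298/765 + F)*1/(2*S)/7 = 4/7 - (16298/765 + F)/(14*S))
-47396 + k(-24 - 2, 224) = -47396 + (1/10710)*(-16298 - 765*(-24 - 2) + 6120*224)/224 = -47396 + (1/10710)*(1/224)*(-16298 - 765*(-26) + 1370880) = -47396 + (1/10710)*(1/224)*(-16298 + 19890 + 1370880) = -47396 + (1/10710)*(1/224)*1374472 = -47396 + 171809/299880 = -14212940671/299880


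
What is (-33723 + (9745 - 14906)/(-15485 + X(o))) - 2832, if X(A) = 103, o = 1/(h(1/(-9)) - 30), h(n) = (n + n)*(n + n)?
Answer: -562283849/15382 ≈ -36555.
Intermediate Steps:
h(n) = 4*n**2 (h(n) = (2*n)*(2*n) = 4*n**2)
o = -81/2426 (o = 1/(4*(1/(-9))**2 - 30) = 1/(4*(-1/9)**2 - 30) = 1/(4*(1/81) - 30) = 1/(4/81 - 30) = 1/(-2426/81) = -81/2426 ≈ -0.033388)
(-33723 + (9745 - 14906)/(-15485 + X(o))) - 2832 = (-33723 + (9745 - 14906)/(-15485 + 103)) - 2832 = (-33723 - 5161/(-15382)) - 2832 = (-33723 - 5161*(-1/15382)) - 2832 = (-33723 + 5161/15382) - 2832 = -518722025/15382 - 2832 = -562283849/15382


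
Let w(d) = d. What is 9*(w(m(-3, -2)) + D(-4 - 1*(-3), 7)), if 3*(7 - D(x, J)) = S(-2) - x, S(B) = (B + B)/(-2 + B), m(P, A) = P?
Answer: 30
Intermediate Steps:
S(B) = 2*B/(-2 + B) (S(B) = (2*B)/(-2 + B) = 2*B/(-2 + B))
D(x, J) = 20/3 + x/3 (D(x, J) = 7 - (2*(-2)/(-2 - 2) - x)/3 = 7 - (2*(-2)/(-4) - x)/3 = 7 - (2*(-2)*(-¼) - x)/3 = 7 - (1 - x)/3 = 7 + (-⅓ + x/3) = 20/3 + x/3)
9*(w(m(-3, -2)) + D(-4 - 1*(-3), 7)) = 9*(-3 + (20/3 + (-4 - 1*(-3))/3)) = 9*(-3 + (20/3 + (-4 + 3)/3)) = 9*(-3 + (20/3 + (⅓)*(-1))) = 9*(-3 + (20/3 - ⅓)) = 9*(-3 + 19/3) = 9*(10/3) = 30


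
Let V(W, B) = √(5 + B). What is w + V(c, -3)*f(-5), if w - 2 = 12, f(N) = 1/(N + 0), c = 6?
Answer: 14 - √2/5 ≈ 13.717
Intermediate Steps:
f(N) = 1/N
w = 14 (w = 2 + 12 = 14)
w + V(c, -3)*f(-5) = 14 + √(5 - 3)/(-5) = 14 + √2*(-⅕) = 14 - √2/5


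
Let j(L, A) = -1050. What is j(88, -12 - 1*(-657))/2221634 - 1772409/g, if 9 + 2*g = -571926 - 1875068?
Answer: 3936359419731/2718172531451 ≈ 1.4482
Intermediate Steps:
g = -2447003/2 (g = -9/2 + (-571926 - 1875068)/2 = -9/2 + (½)*(-2446994) = -9/2 - 1223497 = -2447003/2 ≈ -1.2235e+6)
j(88, -12 - 1*(-657))/2221634 - 1772409/g = -1050/2221634 - 1772409/(-2447003/2) = -1050*1/2221634 - 1772409*(-2/2447003) = -525/1110817 + 3544818/2447003 = 3936359419731/2718172531451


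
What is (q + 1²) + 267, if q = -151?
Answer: 117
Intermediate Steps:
(q + 1²) + 267 = (-151 + 1²) + 267 = (-151 + 1) + 267 = -150 + 267 = 117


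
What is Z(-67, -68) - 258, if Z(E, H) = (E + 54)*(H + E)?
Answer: 1497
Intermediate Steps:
Z(E, H) = (54 + E)*(E + H)
Z(-67, -68) - 258 = ((-67)**2 + 54*(-67) + 54*(-68) - 67*(-68)) - 258 = (4489 - 3618 - 3672 + 4556) - 258 = 1755 - 258 = 1497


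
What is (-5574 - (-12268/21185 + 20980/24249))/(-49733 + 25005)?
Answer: 1431797373439/6351573063660 ≈ 0.22542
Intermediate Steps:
(-5574 - (-12268/21185 + 20980/24249))/(-49733 + 25005) = (-5574 - (-12268*1/21185 + 20980*(1/24249)))/(-24728) = (-5574 - (-12268/21185 + 20980/24249))*(-1/24728) = (-5574 - 1*146974568/513715065)*(-1/24728) = (-5574 - 146974568/513715065)*(-1/24728) = -2863594746878/513715065*(-1/24728) = 1431797373439/6351573063660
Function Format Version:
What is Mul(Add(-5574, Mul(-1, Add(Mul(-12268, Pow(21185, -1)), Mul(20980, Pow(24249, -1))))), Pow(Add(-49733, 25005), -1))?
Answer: Rational(1431797373439, 6351573063660) ≈ 0.22542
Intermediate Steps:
Mul(Add(-5574, Mul(-1, Add(Mul(-12268, Pow(21185, -1)), Mul(20980, Pow(24249, -1))))), Pow(Add(-49733, 25005), -1)) = Mul(Add(-5574, Mul(-1, Add(Mul(-12268, Rational(1, 21185)), Mul(20980, Rational(1, 24249))))), Pow(-24728, -1)) = Mul(Add(-5574, Mul(-1, Add(Rational(-12268, 21185), Rational(20980, 24249)))), Rational(-1, 24728)) = Mul(Add(-5574, Mul(-1, Rational(146974568, 513715065))), Rational(-1, 24728)) = Mul(Add(-5574, Rational(-146974568, 513715065)), Rational(-1, 24728)) = Mul(Rational(-2863594746878, 513715065), Rational(-1, 24728)) = Rational(1431797373439, 6351573063660)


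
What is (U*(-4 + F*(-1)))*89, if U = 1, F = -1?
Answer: -267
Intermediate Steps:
(U*(-4 + F*(-1)))*89 = (1*(-4 - 1*(-1)))*89 = (1*(-4 + 1))*89 = (1*(-3))*89 = -3*89 = -267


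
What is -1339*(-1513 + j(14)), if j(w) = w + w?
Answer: 1988415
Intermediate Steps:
j(w) = 2*w
-1339*(-1513 + j(14)) = -1339*(-1513 + 2*14) = -1339*(-1513 + 28) = -1339*(-1485) = 1988415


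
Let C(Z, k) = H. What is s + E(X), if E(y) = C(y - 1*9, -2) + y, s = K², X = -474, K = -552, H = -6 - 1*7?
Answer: 304217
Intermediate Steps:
H = -13 (H = -6 - 7 = -13)
C(Z, k) = -13
s = 304704 (s = (-552)² = 304704)
E(y) = -13 + y
s + E(X) = 304704 + (-13 - 474) = 304704 - 487 = 304217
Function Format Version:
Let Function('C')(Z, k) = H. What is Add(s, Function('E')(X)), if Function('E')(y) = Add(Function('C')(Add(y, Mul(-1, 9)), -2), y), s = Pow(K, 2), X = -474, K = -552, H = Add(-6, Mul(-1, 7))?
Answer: 304217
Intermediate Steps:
H = -13 (H = Add(-6, -7) = -13)
Function('C')(Z, k) = -13
s = 304704 (s = Pow(-552, 2) = 304704)
Function('E')(y) = Add(-13, y)
Add(s, Function('E')(X)) = Add(304704, Add(-13, -474)) = Add(304704, -487) = 304217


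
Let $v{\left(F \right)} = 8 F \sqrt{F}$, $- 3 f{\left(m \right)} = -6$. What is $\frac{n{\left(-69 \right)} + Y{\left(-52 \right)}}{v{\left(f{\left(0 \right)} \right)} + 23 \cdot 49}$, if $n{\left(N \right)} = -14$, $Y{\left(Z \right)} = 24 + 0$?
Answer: $\frac{11270}{1269617} - \frac{160 \sqrt{2}}{1269617} \approx 0.0086985$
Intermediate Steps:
$f{\left(m \right)} = 2$ ($f{\left(m \right)} = \left(- \frac{1}{3}\right) \left(-6\right) = 2$)
$Y{\left(Z \right)} = 24$
$v{\left(F \right)} = 8 F^{\frac{3}{2}}$
$\frac{n{\left(-69 \right)} + Y{\left(-52 \right)}}{v{\left(f{\left(0 \right)} \right)} + 23 \cdot 49} = \frac{-14 + 24}{8 \cdot 2^{\frac{3}{2}} + 23 \cdot 49} = \frac{10}{8 \cdot 2 \sqrt{2} + 1127} = \frac{10}{16 \sqrt{2} + 1127} = \frac{10}{1127 + 16 \sqrt{2}}$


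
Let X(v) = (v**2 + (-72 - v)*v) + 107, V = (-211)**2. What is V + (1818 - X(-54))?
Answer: 42344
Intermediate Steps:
V = 44521
X(v) = 107 + v**2 + v*(-72 - v) (X(v) = (v**2 + v*(-72 - v)) + 107 = 107 + v**2 + v*(-72 - v))
V + (1818 - X(-54)) = 44521 + (1818 - (107 - 72*(-54))) = 44521 + (1818 - (107 + 3888)) = 44521 + (1818 - 1*3995) = 44521 + (1818 - 3995) = 44521 - 2177 = 42344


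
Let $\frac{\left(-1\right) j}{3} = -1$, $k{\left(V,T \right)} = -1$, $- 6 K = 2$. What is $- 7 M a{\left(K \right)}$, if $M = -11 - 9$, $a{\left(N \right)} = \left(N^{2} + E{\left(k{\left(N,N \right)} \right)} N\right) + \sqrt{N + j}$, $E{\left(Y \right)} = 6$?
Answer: $- \frac{2380}{9} + \frac{280 \sqrt{6}}{3} \approx -35.825$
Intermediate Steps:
$K = - \frac{1}{3}$ ($K = \left(- \frac{1}{6}\right) 2 = - \frac{1}{3} \approx -0.33333$)
$j = 3$ ($j = \left(-3\right) \left(-1\right) = 3$)
$a{\left(N \right)} = N^{2} + \sqrt{3 + N} + 6 N$ ($a{\left(N \right)} = \left(N^{2} + 6 N\right) + \sqrt{N + 3} = \left(N^{2} + 6 N\right) + \sqrt{3 + N} = N^{2} + \sqrt{3 + N} + 6 N$)
$M = -20$
$- 7 M a{\left(K \right)} = \left(-7\right) \left(-20\right) \left(\left(- \frac{1}{3}\right)^{2} + \sqrt{3 - \frac{1}{3}} + 6 \left(- \frac{1}{3}\right)\right) = 140 \left(\frac{1}{9} + \sqrt{\frac{8}{3}} - 2\right) = 140 \left(\frac{1}{9} + \frac{2 \sqrt{6}}{3} - 2\right) = 140 \left(- \frac{17}{9} + \frac{2 \sqrt{6}}{3}\right) = - \frac{2380}{9} + \frac{280 \sqrt{6}}{3}$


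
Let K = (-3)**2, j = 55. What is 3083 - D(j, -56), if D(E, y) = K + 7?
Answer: 3067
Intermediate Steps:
K = 9
D(E, y) = 16 (D(E, y) = 9 + 7 = 16)
3083 - D(j, -56) = 3083 - 1*16 = 3083 - 16 = 3067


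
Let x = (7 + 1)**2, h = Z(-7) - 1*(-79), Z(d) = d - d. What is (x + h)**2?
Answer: 20449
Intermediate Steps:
Z(d) = 0
h = 79 (h = 0 - 1*(-79) = 0 + 79 = 79)
x = 64 (x = 8**2 = 64)
(x + h)**2 = (64 + 79)**2 = 143**2 = 20449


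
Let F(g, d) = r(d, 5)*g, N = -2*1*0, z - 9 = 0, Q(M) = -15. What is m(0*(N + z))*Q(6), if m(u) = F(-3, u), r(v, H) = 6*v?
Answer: 0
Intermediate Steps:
z = 9 (z = 9 + 0 = 9)
N = 0 (N = -2*0 = 0)
F(g, d) = 6*d*g (F(g, d) = (6*d)*g = 6*d*g)
m(u) = -18*u (m(u) = 6*u*(-3) = -18*u)
m(0*(N + z))*Q(6) = -0*(0 + 9)*(-15) = -0*9*(-15) = -18*0*(-15) = 0*(-15) = 0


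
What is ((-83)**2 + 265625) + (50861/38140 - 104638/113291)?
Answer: 1177512620712591/4320918740 ≈ 2.7251e+5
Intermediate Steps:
((-83)**2 + 265625) + (50861/38140 - 104638/113291) = (6889 + 265625) + (50861*(1/38140) - 104638*1/113291) = 272514 + (50861/38140 - 104638/113291) = 272514 + 1771200231/4320918740 = 1177512620712591/4320918740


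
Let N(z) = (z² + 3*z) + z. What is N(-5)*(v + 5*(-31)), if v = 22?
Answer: -665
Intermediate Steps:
N(z) = z² + 4*z
N(-5)*(v + 5*(-31)) = (-5*(4 - 5))*(22 + 5*(-31)) = (-5*(-1))*(22 - 155) = 5*(-133) = -665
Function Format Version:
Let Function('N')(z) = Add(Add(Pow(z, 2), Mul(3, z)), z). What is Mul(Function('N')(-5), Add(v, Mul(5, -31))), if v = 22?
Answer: -665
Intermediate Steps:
Function('N')(z) = Add(Pow(z, 2), Mul(4, z))
Mul(Function('N')(-5), Add(v, Mul(5, -31))) = Mul(Mul(-5, Add(4, -5)), Add(22, Mul(5, -31))) = Mul(Mul(-5, -1), Add(22, -155)) = Mul(5, -133) = -665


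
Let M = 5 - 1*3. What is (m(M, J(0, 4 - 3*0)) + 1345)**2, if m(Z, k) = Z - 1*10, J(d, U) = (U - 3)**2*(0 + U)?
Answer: 1787569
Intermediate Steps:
M = 2 (M = 5 - 3 = 2)
J(d, U) = U*(-3 + U)**2 (J(d, U) = (-3 + U)**2*U = U*(-3 + U)**2)
m(Z, k) = -10 + Z (m(Z, k) = Z - 10 = -10 + Z)
(m(M, J(0, 4 - 3*0)) + 1345)**2 = ((-10 + 2) + 1345)**2 = (-8 + 1345)**2 = 1337**2 = 1787569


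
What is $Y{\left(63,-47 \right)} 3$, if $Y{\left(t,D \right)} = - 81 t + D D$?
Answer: $-8682$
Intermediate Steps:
$Y{\left(t,D \right)} = D^{2} - 81 t$ ($Y{\left(t,D \right)} = - 81 t + D^{2} = D^{2} - 81 t$)
$Y{\left(63,-47 \right)} 3 = \left(\left(-47\right)^{2} - 5103\right) 3 = \left(2209 - 5103\right) 3 = \left(-2894\right) 3 = -8682$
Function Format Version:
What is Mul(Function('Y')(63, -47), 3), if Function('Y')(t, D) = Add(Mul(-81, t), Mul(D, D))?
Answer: -8682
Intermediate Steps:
Function('Y')(t, D) = Add(Pow(D, 2), Mul(-81, t)) (Function('Y')(t, D) = Add(Mul(-81, t), Pow(D, 2)) = Add(Pow(D, 2), Mul(-81, t)))
Mul(Function('Y')(63, -47), 3) = Mul(Add(Pow(-47, 2), Mul(-81, 63)), 3) = Mul(Add(2209, -5103), 3) = Mul(-2894, 3) = -8682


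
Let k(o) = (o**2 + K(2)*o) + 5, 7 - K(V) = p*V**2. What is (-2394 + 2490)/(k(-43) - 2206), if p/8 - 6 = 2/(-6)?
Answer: 288/21433 ≈ 0.013437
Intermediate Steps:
p = 136/3 (p = 48 + 8*(2/(-6)) = 48 + 8*(2*(-1/6)) = 48 + 8*(-1/3) = 48 - 8/3 = 136/3 ≈ 45.333)
K(V) = 7 - 136*V**2/3
k(o) = 5 + o**2 - 523*o/3 (k(o) = (o**2 + (7 - 136/3*2**2)*o) + 5 = (o**2 + (7 - 136/3*4)*o) + 5 = (o**2 + (7 - 544/3)*o) + 5 = (o**2 - 523*o/3) + 5 = 5 + o**2 - 523*o/3)
(-2394 + 2490)/(k(-43) - 2206) = (-2394 + 2490)/((5 + (-43)**2 - 523/3*(-43)) - 2206) = 96/((5 + 1849 + 22489/3) - 2206) = 96/(28051/3 - 2206) = 96/(21433/3) = 96*(3/21433) = 288/21433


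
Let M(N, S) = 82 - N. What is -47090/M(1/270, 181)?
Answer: -12714300/22139 ≈ -574.29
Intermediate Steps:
-47090/M(1/270, 181) = -47090/(82 - 1/270) = -47090/22139/270 = -47090*270/22139 = -12714300/22139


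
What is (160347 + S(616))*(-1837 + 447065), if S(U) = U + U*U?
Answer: 240609670532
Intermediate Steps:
S(U) = U + U²
(160347 + S(616))*(-1837 + 447065) = (160347 + 616*(1 + 616))*(-1837 + 447065) = (160347 + 616*617)*445228 = (160347 + 380072)*445228 = 540419*445228 = 240609670532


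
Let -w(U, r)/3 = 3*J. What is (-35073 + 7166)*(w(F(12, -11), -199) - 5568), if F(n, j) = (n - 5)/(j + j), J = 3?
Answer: 156139665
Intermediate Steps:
F(n, j) = (-5 + n)/(2*j) (F(n, j) = (-5 + n)/((2*j)) = (-5 + n)*(1/(2*j)) = (-5 + n)/(2*j))
w(U, r) = -27 (w(U, r) = -9*3 = -3*9 = -27)
(-35073 + 7166)*(w(F(12, -11), -199) - 5568) = (-35073 + 7166)*(-27 - 5568) = -27907*(-5595) = 156139665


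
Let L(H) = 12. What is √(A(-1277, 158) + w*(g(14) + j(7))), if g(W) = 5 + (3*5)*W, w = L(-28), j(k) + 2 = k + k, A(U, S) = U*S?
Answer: I*√199042 ≈ 446.14*I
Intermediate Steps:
A(U, S) = S*U
j(k) = -2 + 2*k (j(k) = -2 + (k + k) = -2 + 2*k)
w = 12
g(W) = 5 + 15*W
√(A(-1277, 158) + w*(g(14) + j(7))) = √(158*(-1277) + 12*((5 + 15*14) + (-2 + 2*7))) = √(-201766 + 12*((5 + 210) + (-2 + 14))) = √(-201766 + 12*(215 + 12)) = √(-201766 + 12*227) = √(-201766 + 2724) = √(-199042) = I*√199042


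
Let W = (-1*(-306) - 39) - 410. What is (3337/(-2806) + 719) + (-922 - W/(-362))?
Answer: -51952742/253943 ≈ -204.58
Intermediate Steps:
W = -143 (W = (306 - 39) - 410 = 267 - 410 = -143)
(3337/(-2806) + 719) + (-922 - W/(-362)) = (3337/(-2806) + 719) + (-922 - (-143)/(-362)) = (3337*(-1/2806) + 719) + (-922 - (-143)*(-1)/362) = (-3337/2806 + 719) + (-922 - 1*143/362) = 2014177/2806 + (-922 - 143/362) = 2014177/2806 - 333907/362 = -51952742/253943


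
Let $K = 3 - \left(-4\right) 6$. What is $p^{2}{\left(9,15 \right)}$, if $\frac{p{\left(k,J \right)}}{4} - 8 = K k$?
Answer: $1008016$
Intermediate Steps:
$K = 27$ ($K = 3 - -24 = 3 + 24 = 27$)
$p{\left(k,J \right)} = 32 + 108 k$ ($p{\left(k,J \right)} = 32 + 4 \cdot 27 k = 32 + 108 k$)
$p^{2}{\left(9,15 \right)} = \left(32 + 108 \cdot 9\right)^{2} = \left(32 + 972\right)^{2} = 1004^{2} = 1008016$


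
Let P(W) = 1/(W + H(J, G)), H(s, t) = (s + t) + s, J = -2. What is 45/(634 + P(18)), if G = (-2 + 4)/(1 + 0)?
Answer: 144/2029 ≈ 0.070971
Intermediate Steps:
G = 2 (G = 2/1 = 2*1 = 2)
H(s, t) = t + 2*s
P(W) = 1/(-2 + W) (P(W) = 1/(W + (2 + 2*(-2))) = 1/(W + (2 - 4)) = 1/(W - 2) = 1/(-2 + W))
45/(634 + P(18)) = 45/(634 + 1/(-2 + 18)) = 45/(634 + 1/16) = 45/(10145/16) = (16/10145)*45 = 144/2029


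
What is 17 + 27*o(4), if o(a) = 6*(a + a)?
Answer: 1313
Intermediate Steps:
o(a) = 12*a (o(a) = 6*(2*a) = 12*a)
17 + 27*o(4) = 17 + 27*(12*4) = 17 + 27*48 = 17 + 1296 = 1313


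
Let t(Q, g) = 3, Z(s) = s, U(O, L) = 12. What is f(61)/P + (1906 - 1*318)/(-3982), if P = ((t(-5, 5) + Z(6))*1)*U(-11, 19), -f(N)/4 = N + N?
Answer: -264340/53757 ≈ -4.9173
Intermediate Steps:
f(N) = -8*N (f(N) = -4*(N + N) = -8*N)
P = 108 (P = ((3 + 6)*1)*12 = (9*1)*12 = 9*12 = 108)
f(61)/P + (1906 - 1*318)/(-3982) = -8*61/108 + (1906 - 1*318)/(-3982) = -488*1/108 + (1906 - 318)*(-1/3982) = -122/27 + 1588*(-1/3982) = -122/27 - 794/1991 = -264340/53757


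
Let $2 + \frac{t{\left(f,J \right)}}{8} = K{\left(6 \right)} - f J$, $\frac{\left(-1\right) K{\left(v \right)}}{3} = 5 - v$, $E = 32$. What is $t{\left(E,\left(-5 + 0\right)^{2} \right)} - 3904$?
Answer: $-10296$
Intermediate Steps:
$K{\left(v \right)} = -15 + 3 v$ ($K{\left(v \right)} = - 3 \left(5 - v\right) = -15 + 3 v$)
$t{\left(f,J \right)} = 8 - 8 J f$ ($t{\left(f,J \right)} = -16 + 8 \left(\left(-15 + 3 \cdot 6\right) - f J\right) = -16 + 8 \left(\left(-15 + 18\right) - J f\right) = -16 + 8 \left(3 - J f\right) = -16 - \left(-24 + 8 J f\right) = 8 - 8 J f$)
$t{\left(E,\left(-5 + 0\right)^{2} \right)} - 3904 = \left(8 - 8 \left(-5 + 0\right)^{2} \cdot 32\right) - 3904 = \left(8 - 8 \left(-5\right)^{2} \cdot 32\right) - 3904 = \left(8 - 200 \cdot 32\right) - 3904 = \left(8 - 6400\right) - 3904 = -6392 - 3904 = -10296$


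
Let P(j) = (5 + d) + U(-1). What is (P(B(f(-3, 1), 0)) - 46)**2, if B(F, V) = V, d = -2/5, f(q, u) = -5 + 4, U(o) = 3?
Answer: 36864/25 ≈ 1474.6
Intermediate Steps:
f(q, u) = -1
d = -2/5 (d = -2*1/5 = -2/5 ≈ -0.40000)
P(j) = 38/5 (P(j) = (5 - 2/5) + 3 = 23/5 + 3 = 38/5)
(P(B(f(-3, 1), 0)) - 46)**2 = (38/5 - 46)**2 = (-192/5)**2 = 36864/25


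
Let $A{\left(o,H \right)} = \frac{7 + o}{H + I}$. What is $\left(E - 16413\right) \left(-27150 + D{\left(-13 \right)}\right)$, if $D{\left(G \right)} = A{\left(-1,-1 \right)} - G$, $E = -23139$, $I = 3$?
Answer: $1073203968$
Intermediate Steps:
$A{\left(o,H \right)} = \frac{7 + o}{3 + H}$ ($A{\left(o,H \right)} = \frac{7 + o}{H + 3} = \frac{7 + o}{3 + H}$)
$D{\left(G \right)} = 3 - G$ ($D{\left(G \right)} = \frac{7 - 1}{3 - 1} - G = \frac{1}{2} \cdot 6 - G = 3 - G$)
$\left(E - 16413\right) \left(-27150 + D{\left(-13 \right)}\right) = \left(-23139 - 16413\right) \left(-27150 + \left(3 - -13\right)\right) = - 39552 \left(-27150 + \left(3 + 13\right)\right) = - 39552 \left(-27150 + 16\right) = \left(-39552\right) \left(-27134\right) = 1073203968$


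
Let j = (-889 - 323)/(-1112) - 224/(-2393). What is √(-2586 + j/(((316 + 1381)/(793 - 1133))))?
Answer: 2*I*√206009397866818765319/564468019 ≈ 50.855*I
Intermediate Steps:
j = 787351/665254 (j = -1212*(-1/1112) - 224*(-1/2393) = 303/278 + 224/2393 = 787351/665254 ≈ 1.1835)
√(-2586 + j/(((316 + 1381)/(793 - 1133)))) = √(-2586 + 787351/(665254*(((316 + 1381)/(793 - 1133))))) = √(-2586 + 787351/(665254*((1697/(-340))))) = √(-2586 + 787351/(665254*((1697*(-1/340))))) = √(-2586 + 787351/(665254*(-1697/340))) = √(-2586 + (787351/665254)*(-340/1697)) = √(-2586 - 133849670/564468019) = √(-1459848146804/564468019) = 2*I*√206009397866818765319/564468019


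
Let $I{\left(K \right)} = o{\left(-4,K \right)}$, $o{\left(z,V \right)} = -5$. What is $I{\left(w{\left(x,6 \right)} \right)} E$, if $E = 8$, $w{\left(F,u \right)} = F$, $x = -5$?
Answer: $-40$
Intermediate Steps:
$I{\left(K \right)} = -5$
$I{\left(w{\left(x,6 \right)} \right)} E = \left(-5\right) 8 = -40$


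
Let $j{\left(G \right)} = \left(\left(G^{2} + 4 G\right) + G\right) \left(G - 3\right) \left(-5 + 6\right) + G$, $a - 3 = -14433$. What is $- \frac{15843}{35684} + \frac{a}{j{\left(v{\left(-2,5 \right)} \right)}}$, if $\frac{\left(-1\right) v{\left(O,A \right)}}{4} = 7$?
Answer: $\frac{4128893}{14862386} \approx 0.27781$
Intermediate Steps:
$a = -14430$ ($a = 3 - 14433 = -14430$)
$v{\left(O,A \right)} = -28$ ($v{\left(O,A \right)} = \left(-4\right) 7 = -28$)
$j{\left(G \right)} = G + \left(-3 + G\right) \left(G^{2} + 5 G\right)$ ($j{\left(G \right)} = \left(G^{2} + 5 G\right) \left(-3 + G\right) 1 + G = \left(G^{2} + 5 G\right) \left(-3 + G\right) + G = \left(-3 + G\right) \left(G^{2} + 5 G\right) + G = G + \left(-3 + G\right) \left(G^{2} + 5 G\right)$)
$- \frac{15843}{35684} + \frac{a}{j{\left(v{\left(-2,5 \right)} \right)}} = - \frac{15843}{35684} - \frac{14430}{\left(-28\right) \left(-14 + \left(-28\right)^{2} + 2 \left(-28\right)\right)} = \left(-15843\right) \frac{1}{35684} - \frac{14430}{\left(-28\right) \left(-14 + 784 - 56\right)} = - \frac{15843}{35684} - \frac{14430}{\left(-28\right) 714} = - \frac{15843}{35684} - \frac{14430}{-19992} = - \frac{15843}{35684} - - \frac{2405}{3332} = - \frac{15843}{35684} + \frac{2405}{3332} = \frac{4128893}{14862386}$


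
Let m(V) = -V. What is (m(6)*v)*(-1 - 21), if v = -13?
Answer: -1716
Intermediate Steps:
(m(6)*v)*(-1 - 21) = (-1*6*(-13))*(-1 - 21) = -6*(-13)*(-22) = 78*(-22) = -1716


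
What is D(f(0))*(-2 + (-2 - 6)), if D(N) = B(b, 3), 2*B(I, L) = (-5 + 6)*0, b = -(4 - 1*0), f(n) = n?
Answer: 0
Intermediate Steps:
b = -4 (b = -(4 + 0) = -1*4 = -4)
B(I, L) = 0 (B(I, L) = ((-5 + 6)*0)/2 = (1*0)/2 = (1/2)*0 = 0)
D(N) = 0
D(f(0))*(-2 + (-2 - 6)) = 0*(-2 + (-2 - 6)) = 0*(-2 - 8) = 0*(-10) = 0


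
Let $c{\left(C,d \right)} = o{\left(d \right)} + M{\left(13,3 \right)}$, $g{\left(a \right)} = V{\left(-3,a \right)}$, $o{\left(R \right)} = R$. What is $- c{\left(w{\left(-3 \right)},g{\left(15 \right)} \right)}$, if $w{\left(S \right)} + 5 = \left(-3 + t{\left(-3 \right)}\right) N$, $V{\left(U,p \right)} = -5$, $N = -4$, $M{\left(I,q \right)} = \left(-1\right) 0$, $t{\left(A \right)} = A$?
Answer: $5$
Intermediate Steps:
$M{\left(I,q \right)} = 0$
$w{\left(S \right)} = 19$ ($w{\left(S \right)} = -5 + \left(-3 - 3\right) \left(-4\right) = -5 - -24 = -5 + 24 = 19$)
$g{\left(a \right)} = -5$
$c{\left(C,d \right)} = d$ ($c{\left(C,d \right)} = d + 0 = d$)
$- c{\left(w{\left(-3 \right)},g{\left(15 \right)} \right)} = \left(-1\right) \left(-5\right) = 5$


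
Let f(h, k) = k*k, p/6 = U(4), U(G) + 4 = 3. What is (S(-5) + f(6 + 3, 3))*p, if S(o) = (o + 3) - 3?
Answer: -24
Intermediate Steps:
U(G) = -1 (U(G) = -4 + 3 = -1)
p = -6 (p = 6*(-1) = -6)
S(o) = o (S(o) = (3 + o) - 3 = o)
f(h, k) = k**2
(S(-5) + f(6 + 3, 3))*p = (-5 + 3**2)*(-6) = (-5 + 9)*(-6) = 4*(-6) = -24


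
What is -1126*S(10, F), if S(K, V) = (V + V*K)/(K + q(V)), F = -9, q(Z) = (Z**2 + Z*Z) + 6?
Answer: 55737/89 ≈ 626.26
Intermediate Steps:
q(Z) = 6 + 2*Z**2 (q(Z) = (Z**2 + Z**2) + 6 = 2*Z**2 + 6 = 6 + 2*Z**2)
S(K, V) = (V + K*V)/(6 + K + 2*V**2) (S(K, V) = (V + V*K)/(K + (6 + 2*V**2)) = (V + K*V)/(6 + K + 2*V**2))
-1126*S(10, F) = -(-10134)*(1 + 10)/(6 + 10 + 2*(-9)**2) = -(-10134)*11/(6 + 10 + 2*81) = -(-10134)*11/(6 + 10 + 162) = -(-10134)*11/178 = -1126*(-99/178) = 55737/89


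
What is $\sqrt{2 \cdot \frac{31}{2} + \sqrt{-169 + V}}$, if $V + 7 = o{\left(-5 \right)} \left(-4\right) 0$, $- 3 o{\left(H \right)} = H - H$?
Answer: $\sqrt{31 + 4 i \sqrt{11}} \approx 5.6886 + 1.1661 i$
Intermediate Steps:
$o{\left(H \right)} = 0$ ($o{\left(H \right)} = - \frac{H - H}{3} = \left(- \frac{1}{3}\right) 0 = 0$)
$V = -7$ ($V = -7 + 0 \left(-4\right) 0 = -7 + 0 \cdot 0 = -7 + 0 = -7$)
$\sqrt{2 \cdot \frac{31}{2} + \sqrt{-169 + V}} = \sqrt{2 \cdot \frac{31}{2} + \sqrt{-169 - 7}} = \sqrt{2 \cdot 31 \cdot \frac{1}{2} + \sqrt{-176}} = \sqrt{2 \cdot \frac{31}{2} + 4 i \sqrt{11}} = \sqrt{31 + 4 i \sqrt{11}}$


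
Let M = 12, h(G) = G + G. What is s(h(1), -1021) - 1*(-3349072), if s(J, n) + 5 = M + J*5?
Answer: 3349089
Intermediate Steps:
h(G) = 2*G
s(J, n) = 7 + 5*J (s(J, n) = -5 + (12 + J*5) = -5 + (12 + 5*J) = 7 + 5*J)
s(h(1), -1021) - 1*(-3349072) = (7 + 5*(2*1)) - 1*(-3349072) = (7 + 5*2) + 3349072 = (7 + 10) + 3349072 = 17 + 3349072 = 3349089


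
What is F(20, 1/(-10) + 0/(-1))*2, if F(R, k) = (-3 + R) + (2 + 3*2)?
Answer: 50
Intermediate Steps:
F(R, k) = 5 + R (F(R, k) = (-3 + R) + (2 + 6) = (-3 + R) + 8 = 5 + R)
F(20, 1/(-10) + 0/(-1))*2 = (5 + 20)*2 = 25*2 = 50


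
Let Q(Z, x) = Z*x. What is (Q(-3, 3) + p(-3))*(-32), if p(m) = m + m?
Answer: 480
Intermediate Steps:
p(m) = 2*m
(Q(-3, 3) + p(-3))*(-32) = (-3*3 + 2*(-3))*(-32) = (-9 - 6)*(-32) = -15*(-32) = 480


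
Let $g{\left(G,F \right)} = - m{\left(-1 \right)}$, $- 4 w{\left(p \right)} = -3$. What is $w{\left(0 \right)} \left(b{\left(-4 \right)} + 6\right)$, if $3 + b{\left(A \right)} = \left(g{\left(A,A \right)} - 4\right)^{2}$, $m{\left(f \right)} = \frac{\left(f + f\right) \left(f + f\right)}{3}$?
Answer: $\frac{283}{12} \approx 23.583$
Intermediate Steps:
$w{\left(p \right)} = \frac{3}{4}$ ($w{\left(p \right)} = \left(- \frac{1}{4}\right) \left(-3\right) = \frac{3}{4}$)
$m{\left(f \right)} = \frac{4 f^{2}}{3}$ ($m{\left(f \right)} = 2 f 2 f \frac{1}{3} = 4 f^{2} \cdot \frac{1}{3} = \frac{4 f^{2}}{3}$)
$g{\left(G,F \right)} = - \frac{4}{3}$ ($g{\left(G,F \right)} = - \frac{4 \left(-1\right)^{2}}{3} = - \frac{4 \cdot 1}{3} = \left(-1\right) \frac{4}{3} = - \frac{4}{3}$)
$b{\left(A \right)} = \frac{229}{9}$ ($b{\left(A \right)} = -3 + \left(- \frac{4}{3} - 4\right)^{2} = -3 + \left(- \frac{16}{3}\right)^{2} = -3 + \frac{256}{9} = \frac{229}{9}$)
$w{\left(0 \right)} \left(b{\left(-4 \right)} + 6\right) = \frac{3 \left(\frac{229}{9} + 6\right)}{4} = \frac{3}{4} \cdot \frac{283}{9} = \frac{283}{12}$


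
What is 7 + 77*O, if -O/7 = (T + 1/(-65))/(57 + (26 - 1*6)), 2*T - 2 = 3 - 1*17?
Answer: 3192/65 ≈ 49.108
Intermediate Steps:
T = -6 (T = 1 + (3 - 1*17)/2 = 1 + (3 - 17)/2 = 1 + (1/2)*(-14) = 1 - 7 = -6)
O = 391/715 (O = -7*(-6 + 1/(-65))/(57 + (26 - 1*6)) = -7*(-6 - 1/65)/(57 + (26 - 6)) = -(-2737)/(65*(57 + 20)) = -(-2737)/(65*77) = -7*(-391/5005) = 391/715 ≈ 0.54685)
7 + 77*O = 7 + 77*(391/715) = 7 + 2737/65 = 3192/65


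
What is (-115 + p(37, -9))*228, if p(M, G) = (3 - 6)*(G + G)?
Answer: -13908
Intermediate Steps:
p(M, G) = -6*G
(-115 + p(37, -9))*228 = (-115 - 6*(-9))*228 = (-115 + 54)*228 = -61*228 = -13908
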